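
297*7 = 2079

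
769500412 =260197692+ 509302720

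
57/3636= 19/1212 =0.02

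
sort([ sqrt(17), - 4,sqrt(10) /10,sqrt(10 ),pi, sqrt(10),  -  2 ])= [ - 4, - 2, sqrt(10) /10, pi,sqrt(10),sqrt( 10), sqrt(17)]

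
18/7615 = 18/7615 = 0.00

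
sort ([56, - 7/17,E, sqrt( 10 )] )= [ -7/17, E, sqrt(10)  ,  56 ] 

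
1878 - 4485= - 2607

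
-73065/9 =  - 8119 + 2/3 = - 8118.33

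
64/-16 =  - 4+ 0/1 = -4.00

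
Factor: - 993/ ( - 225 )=331/75 = 3^( - 1)  *5^(-2) *331^1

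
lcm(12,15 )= 60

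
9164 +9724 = 18888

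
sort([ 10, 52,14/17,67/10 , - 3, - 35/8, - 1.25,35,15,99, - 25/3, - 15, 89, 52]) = [  -  15, - 25/3, - 35/8, - 3, - 1.25,14/17,  67/10,10,15, 35, 52, 52,89,  99]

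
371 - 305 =66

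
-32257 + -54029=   -  86286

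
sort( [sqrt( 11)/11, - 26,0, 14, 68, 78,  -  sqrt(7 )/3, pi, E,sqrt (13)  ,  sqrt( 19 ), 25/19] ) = [-26, - sqrt( 7 ) /3,  0, sqrt( 11)/11,  25/19, E, pi,sqrt( 13), sqrt(19 ),14, 68,78 ] 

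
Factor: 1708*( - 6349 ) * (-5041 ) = 54665067772 = 2^2 * 7^2 * 61^1*71^2*907^1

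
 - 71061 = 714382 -785443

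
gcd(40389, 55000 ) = 1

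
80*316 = 25280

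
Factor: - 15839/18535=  - 47/55 = -5^(  -  1)*11^ ( - 1 )*47^1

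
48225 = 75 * 643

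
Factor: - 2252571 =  - 3^1 * 750857^1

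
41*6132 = 251412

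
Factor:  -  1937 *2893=-5603741 = -  11^1*13^1 * 149^1* 263^1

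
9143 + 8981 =18124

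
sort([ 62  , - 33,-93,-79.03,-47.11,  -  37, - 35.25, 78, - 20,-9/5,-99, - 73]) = [  -  99, - 93,-79.03, - 73, - 47.11,-37, - 35.25,-33,-20,- 9/5, 62, 78 ] 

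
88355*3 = 265065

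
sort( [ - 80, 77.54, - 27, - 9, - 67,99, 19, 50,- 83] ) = [ - 83,-80, - 67, - 27,-9 , 19, 50,77.54,99 ] 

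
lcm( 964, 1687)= 6748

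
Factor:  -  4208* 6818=  -  2^5*7^1 *263^1 * 487^1 = -  28690144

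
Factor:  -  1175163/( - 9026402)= 106833/820582 = 2^(-1) *3^1*7^( - 1 )*149^1*239^1*58613^ ( - 1 )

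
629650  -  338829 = 290821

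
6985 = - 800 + 7785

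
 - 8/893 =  - 1 + 885/893 = - 0.01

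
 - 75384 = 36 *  ( - 2094 )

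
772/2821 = 772/2821 = 0.27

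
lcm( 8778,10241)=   61446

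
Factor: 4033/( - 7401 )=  - 3^( - 1)*37^1*109^1*2467^( - 1)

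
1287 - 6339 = - 5052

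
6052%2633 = 786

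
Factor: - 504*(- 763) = 2^3*3^2*7^2*109^1=   384552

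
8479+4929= 13408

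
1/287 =1/287 = 0.00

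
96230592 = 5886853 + 90343739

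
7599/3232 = 7599/3232 = 2.35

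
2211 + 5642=7853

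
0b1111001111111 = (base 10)7807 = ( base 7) 31522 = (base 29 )986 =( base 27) AJ4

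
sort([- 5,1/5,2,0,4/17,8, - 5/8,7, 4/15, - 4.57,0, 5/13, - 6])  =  [ - 6, - 5 ,-4.57,  -  5/8, 0,0,1/5,4/17,4/15, 5/13, 2, 7 , 8]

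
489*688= 336432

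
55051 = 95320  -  40269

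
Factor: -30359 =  - 7^1*  4337^1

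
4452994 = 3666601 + 786393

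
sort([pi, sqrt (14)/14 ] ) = [sqrt( 14)/14,pi ] 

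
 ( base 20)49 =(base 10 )89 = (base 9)108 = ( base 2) 1011001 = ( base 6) 225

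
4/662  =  2/331 =0.01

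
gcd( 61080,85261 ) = 1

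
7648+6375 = 14023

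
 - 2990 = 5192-8182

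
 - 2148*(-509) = 1093332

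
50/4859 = 50/4859 = 0.01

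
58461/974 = 58461/974= 60.02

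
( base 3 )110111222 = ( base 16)23A5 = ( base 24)fk5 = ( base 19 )1655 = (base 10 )9125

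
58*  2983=173014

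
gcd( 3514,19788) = 2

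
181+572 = 753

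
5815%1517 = 1264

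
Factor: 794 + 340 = 2^1*3^4*7^1 = 1134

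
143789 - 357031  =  -213242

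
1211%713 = 498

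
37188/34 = 18594/17 = 1093.76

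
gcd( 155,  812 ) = 1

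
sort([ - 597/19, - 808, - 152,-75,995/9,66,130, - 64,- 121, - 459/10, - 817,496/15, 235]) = [-817, - 808 , - 152, - 121 ,- 75,-64, -459/10,-597/19,496/15,66,  995/9, 130,235 ] 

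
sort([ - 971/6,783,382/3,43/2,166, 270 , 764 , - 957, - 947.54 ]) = [ - 957, - 947.54, - 971/6 , 43/2,382/3 , 166,270,764,783]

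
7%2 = 1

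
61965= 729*85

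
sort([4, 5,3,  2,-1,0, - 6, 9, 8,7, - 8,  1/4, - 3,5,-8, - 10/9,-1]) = [  -  8 , - 8, - 6, - 3, - 10/9, - 1, - 1,  0, 1/4,2, 3, 4, 5, 5,7,8,  9 ] 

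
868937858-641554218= 227383640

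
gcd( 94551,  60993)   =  3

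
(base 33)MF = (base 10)741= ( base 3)1000110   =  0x2E5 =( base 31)NS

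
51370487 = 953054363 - 901683876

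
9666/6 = 1611 =1611.00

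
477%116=13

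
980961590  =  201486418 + 779475172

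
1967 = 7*281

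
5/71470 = 1/14294 =0.00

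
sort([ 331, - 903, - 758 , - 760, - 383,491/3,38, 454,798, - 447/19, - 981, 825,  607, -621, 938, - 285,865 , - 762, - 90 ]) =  [ - 981, - 903, - 762 , - 760, - 758 ,- 621, - 383, - 285, - 90, - 447/19,38,491/3,331,454,607 , 798,825, 865,938 ] 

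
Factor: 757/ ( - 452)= - 2^( - 2)*113^( - 1)*757^1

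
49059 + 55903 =104962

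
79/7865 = 79/7865=0.01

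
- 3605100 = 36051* ( - 100)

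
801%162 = 153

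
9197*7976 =73355272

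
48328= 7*6904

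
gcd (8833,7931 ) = 11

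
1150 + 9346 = 10496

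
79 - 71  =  8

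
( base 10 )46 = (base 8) 56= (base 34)1C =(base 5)141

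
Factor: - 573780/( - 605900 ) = 3^1 * 5^( -1)*83^ ( -1 )*131^1=393/415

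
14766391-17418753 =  - 2652362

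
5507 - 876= 4631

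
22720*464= 10542080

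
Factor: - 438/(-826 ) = 3^1*7^( -1 )*59^ ( - 1 )*73^1 =219/413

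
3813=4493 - 680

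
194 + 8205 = 8399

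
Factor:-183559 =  - 19^1*9661^1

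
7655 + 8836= 16491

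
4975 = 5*995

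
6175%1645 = 1240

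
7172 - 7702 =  - 530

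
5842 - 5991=-149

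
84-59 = 25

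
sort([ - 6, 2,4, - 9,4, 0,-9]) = [ - 9, - 9, - 6, 0,2 , 4, 4] 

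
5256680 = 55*95576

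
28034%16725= 11309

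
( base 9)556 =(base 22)kg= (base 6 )2040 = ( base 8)710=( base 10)456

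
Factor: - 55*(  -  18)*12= 2^3 * 3^3*5^1 * 11^1 = 11880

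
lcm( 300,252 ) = 6300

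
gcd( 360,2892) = 12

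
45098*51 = 2299998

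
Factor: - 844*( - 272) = 229568  =  2^6*17^1 *211^1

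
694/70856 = 347/35428=0.01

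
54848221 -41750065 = 13098156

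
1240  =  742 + 498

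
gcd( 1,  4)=1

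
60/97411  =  60/97411=0.00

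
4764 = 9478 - 4714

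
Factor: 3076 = 2^2*769^1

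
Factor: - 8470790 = -2^1*5^1*847079^1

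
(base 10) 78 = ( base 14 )58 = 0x4E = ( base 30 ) 2i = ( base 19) 42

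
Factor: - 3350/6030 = - 5/9 = -  3^( - 2)*5^1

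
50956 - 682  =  50274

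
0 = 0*872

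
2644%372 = 40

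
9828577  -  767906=9060671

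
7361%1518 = 1289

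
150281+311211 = 461492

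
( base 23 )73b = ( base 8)7307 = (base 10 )3783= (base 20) 993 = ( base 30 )463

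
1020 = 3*340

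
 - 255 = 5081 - 5336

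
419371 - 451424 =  - 32053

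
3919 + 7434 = 11353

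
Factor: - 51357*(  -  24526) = 1259581782= 2^1*3^1* 17^1 * 19^1*53^1*12263^1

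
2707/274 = 2707/274 = 9.88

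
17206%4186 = 462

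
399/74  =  399/74 = 5.39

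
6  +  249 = 255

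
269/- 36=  - 269/36=-7.47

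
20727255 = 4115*5037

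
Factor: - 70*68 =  - 4760 = - 2^3*5^1*7^1*17^1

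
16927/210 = 80 + 127/210 = 80.60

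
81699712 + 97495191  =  179194903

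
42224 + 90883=133107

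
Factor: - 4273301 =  - 4273301^1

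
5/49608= 5/49608 = 0.00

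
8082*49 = 396018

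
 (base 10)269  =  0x10d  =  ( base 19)e3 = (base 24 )B5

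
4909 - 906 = 4003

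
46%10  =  6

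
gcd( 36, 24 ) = 12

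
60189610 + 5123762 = 65313372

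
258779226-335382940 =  - 76603714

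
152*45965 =6986680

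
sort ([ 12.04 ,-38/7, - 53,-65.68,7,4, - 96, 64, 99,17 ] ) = [ - 96, - 65.68, - 53, - 38/7,4, 7, 12.04, 17, 64 , 99 ]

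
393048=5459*72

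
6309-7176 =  - 867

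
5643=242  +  5401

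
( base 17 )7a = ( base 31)45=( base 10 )129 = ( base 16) 81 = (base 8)201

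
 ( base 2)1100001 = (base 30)37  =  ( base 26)3j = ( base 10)97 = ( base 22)49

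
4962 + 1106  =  6068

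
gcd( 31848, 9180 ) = 12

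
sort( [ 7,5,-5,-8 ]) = [-8, -5, 5,  7]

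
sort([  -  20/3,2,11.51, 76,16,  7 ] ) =[ - 20/3, 2,7,11.51, 16,  76 ]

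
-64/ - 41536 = 1/649= 0.00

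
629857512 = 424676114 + 205181398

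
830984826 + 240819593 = 1071804419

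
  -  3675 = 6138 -9813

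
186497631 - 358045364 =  - 171547733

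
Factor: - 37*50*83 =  - 153550  =  - 2^1*5^2*37^1 * 83^1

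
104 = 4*26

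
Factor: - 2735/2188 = -5/4 = - 2^( - 2)*5^1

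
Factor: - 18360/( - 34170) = 36/67  =  2^2*3^2 * 67^ ( - 1 ) 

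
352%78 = 40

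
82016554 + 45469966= 127486520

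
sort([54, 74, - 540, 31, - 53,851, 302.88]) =[ -540,  -  53, 31,  54,74,  302.88,851 ]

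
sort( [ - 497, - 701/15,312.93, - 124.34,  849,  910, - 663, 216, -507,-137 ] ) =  [ - 663,-507, - 497, - 137, - 124.34 , - 701/15, 216,  312.93, 849,910 ] 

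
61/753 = 61/753 = 0.08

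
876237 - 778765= 97472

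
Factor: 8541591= 3^1*2847197^1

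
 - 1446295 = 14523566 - 15969861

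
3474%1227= 1020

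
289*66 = 19074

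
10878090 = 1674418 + 9203672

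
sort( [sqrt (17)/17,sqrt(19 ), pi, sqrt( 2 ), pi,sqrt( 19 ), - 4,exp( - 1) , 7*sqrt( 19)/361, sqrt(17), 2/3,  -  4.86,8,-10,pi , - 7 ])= [ - 10, - 7, - 4.86, - 4, 7*sqrt( 19) /361, sqrt( 17)/17,exp( -1), 2/3, sqrt(2 ), pi, pi,pi,sqrt(17),sqrt( 19 ),sqrt( 19),8]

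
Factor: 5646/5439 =1882/1813 = 2^1*7^(  -  2)*37^( - 1)*941^1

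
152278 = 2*76139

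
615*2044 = 1257060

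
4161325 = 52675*79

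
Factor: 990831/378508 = 2^ ( - 2)*3^1*13^( - 1)*19^1*29^( - 1)*251^ ( - 1)*17383^1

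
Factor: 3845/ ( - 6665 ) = - 31^( - 1 )*43^( - 1)*769^1 = - 769/1333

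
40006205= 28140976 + 11865229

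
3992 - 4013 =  - 21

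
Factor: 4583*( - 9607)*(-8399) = 369798571519 = 13^1 * 37^1  *227^1*739^1*4583^1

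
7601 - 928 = 6673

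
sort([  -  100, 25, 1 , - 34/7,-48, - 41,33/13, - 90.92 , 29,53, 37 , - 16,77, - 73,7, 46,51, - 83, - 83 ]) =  [ - 100 , - 90.92,-83, - 83, - 73, - 48, - 41,  -  16, - 34/7, 1,33/13,7,25,29,37,46, 51,53,77]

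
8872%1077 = 256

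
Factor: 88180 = 2^2*5^1*4409^1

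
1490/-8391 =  - 1490/8391 = - 0.18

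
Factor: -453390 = -2^1*3^1*5^1*7^1*17^1*127^1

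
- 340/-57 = 340/57 = 5.96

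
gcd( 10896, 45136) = 16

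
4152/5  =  4152/5 = 830.40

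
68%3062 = 68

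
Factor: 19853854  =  2^1*59^1*168253^1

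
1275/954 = 425/318  =  1.34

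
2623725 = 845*3105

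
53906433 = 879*61327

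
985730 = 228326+757404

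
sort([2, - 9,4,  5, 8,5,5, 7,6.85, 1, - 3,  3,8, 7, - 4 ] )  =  [ - 9, - 4, - 3,1,2,3, 4, 5,5,  5, 6.85 , 7, 7,8, 8] 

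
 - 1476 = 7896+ - 9372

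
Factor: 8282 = 2^1*41^1 * 101^1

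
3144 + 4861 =8005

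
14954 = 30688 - 15734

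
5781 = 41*141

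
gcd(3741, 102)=3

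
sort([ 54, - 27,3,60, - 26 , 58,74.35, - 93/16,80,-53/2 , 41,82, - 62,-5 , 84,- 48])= [ - 62, - 48,-27 , - 53/2, - 26 , - 93/16, - 5,3 , 41, 54,58 , 60,74.35,80,82,84]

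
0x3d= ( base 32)1T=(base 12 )51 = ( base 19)34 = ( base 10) 61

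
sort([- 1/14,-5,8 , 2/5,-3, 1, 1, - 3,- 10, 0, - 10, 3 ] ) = [ -10, - 10, - 5,  -  3, - 3, - 1/14,0, 2/5, 1,1, 3, 8 ] 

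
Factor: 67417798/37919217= 2^1 *3^( - 1) *1511^1* 3187^1*1805677^( - 1) =9631114/5417031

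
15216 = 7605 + 7611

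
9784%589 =360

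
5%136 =5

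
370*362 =133940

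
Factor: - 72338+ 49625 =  -22713= - 3^1*67^1*113^1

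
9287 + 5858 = 15145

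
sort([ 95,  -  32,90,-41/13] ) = [-32,-41/13,90, 95 ]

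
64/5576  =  8/697=0.01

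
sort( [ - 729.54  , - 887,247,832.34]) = [-887,  -  729.54,247, 832.34 ]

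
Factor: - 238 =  -2^1*7^1 * 17^1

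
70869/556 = 127 + 257/556 =127.46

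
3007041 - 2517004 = 490037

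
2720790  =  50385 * 54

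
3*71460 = 214380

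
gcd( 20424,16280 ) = 296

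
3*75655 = 226965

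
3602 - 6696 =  - 3094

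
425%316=109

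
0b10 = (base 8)2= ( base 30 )2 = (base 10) 2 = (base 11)2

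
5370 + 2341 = 7711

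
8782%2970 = 2842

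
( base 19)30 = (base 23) 2B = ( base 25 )27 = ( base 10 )57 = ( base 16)39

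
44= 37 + 7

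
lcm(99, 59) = 5841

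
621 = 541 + 80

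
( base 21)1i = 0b100111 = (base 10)39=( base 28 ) 1b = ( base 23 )1g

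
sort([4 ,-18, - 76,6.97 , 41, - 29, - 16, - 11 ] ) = [ - 76,- 29, - 18,- 16,- 11 , 4,6.97, 41 ] 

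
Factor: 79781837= 79781837^1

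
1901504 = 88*21608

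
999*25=24975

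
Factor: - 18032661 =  - 3^2 * 41^1*48869^1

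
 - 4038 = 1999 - 6037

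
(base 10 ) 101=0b1100101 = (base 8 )145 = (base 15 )6B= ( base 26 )3n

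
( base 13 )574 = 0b1110101100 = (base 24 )1f4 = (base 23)1HK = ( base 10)940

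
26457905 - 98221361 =  -  71763456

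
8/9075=8/9075 = 0.00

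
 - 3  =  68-71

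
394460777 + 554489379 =948950156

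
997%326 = 19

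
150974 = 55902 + 95072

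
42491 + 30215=72706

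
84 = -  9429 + 9513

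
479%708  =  479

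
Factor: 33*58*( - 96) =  - 183744 =- 2^6*3^2 * 11^1*29^1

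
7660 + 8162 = 15822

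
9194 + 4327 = 13521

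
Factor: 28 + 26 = 54=2^1*3^3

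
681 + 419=1100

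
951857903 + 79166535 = 1031024438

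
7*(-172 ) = -1204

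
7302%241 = 72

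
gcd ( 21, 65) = 1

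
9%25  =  9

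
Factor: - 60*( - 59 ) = 2^2* 3^1*5^1*59^1 = 3540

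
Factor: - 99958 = -2^1*23^1  *  41^1*53^1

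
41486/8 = 20743/4 = 5185.75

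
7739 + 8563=16302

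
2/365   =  2/365= 0.01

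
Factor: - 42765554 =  - 2^1*13^1*31^1*97^1*547^1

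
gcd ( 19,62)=1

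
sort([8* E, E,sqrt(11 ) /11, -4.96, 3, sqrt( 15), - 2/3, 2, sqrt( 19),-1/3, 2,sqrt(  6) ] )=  [ - 4.96, -2/3, - 1/3, sqrt(11)/11, 2,2,sqrt( 6 ),E, 3 , sqrt(15), sqrt(19 ), 8*E ]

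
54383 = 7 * 7769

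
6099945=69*88405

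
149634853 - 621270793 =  - 471635940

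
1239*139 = 172221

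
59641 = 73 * 817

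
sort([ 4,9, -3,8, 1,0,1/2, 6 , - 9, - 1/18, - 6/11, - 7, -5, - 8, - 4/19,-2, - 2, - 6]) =[-9,-8, - 7, - 6, - 5,- 3, - 2,  -  2, -6/11, - 4/19, - 1/18, 0,1/2,1,4 , 6,8 , 9 ]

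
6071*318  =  1930578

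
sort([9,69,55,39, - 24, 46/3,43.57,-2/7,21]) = [ - 24, -2/7,9, 46/3, 21,  39, 43.57, 55,69]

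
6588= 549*12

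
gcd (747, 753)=3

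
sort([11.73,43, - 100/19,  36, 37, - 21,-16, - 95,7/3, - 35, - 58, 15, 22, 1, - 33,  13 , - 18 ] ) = [-95, - 58, - 35 ,- 33,-21 , - 18,-16, - 100/19,1,7/3, 11.73,13 , 15 , 22  ,  36,  37, 43]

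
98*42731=4187638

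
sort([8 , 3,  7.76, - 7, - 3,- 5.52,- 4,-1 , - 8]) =[-8, - 7 , - 5.52, - 4, - 3,- 1, 3, 7.76, 8 ]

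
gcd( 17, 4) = 1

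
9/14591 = 9/14591 = 0.00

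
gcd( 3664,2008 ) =8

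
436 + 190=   626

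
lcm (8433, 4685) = 42165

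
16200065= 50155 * 323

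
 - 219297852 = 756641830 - 975939682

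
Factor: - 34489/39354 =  - 2^( - 1 )*3^(-1)*13^1* 379^1*937^( - 1 )  =  - 4927/5622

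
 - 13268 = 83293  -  96561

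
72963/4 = 18240 + 3/4 = 18240.75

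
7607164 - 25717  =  7581447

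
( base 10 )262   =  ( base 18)ea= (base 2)100000110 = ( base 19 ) df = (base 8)406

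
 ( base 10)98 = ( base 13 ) 77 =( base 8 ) 142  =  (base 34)2u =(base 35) 2S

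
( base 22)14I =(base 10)590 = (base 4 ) 21032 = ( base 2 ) 1001001110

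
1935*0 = 0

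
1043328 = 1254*832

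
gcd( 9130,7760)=10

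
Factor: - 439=-439^1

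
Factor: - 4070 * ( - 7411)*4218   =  127226563860 = 2^2*3^1*5^1*11^1*19^1 * 37^2 * 7411^1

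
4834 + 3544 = 8378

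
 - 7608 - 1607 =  - 9215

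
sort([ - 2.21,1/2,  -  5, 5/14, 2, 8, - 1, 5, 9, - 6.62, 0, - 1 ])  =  [-6.62, - 5, - 2.21, - 1, - 1, 0,  5/14, 1/2, 2, 5,8, 9]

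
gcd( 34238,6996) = 106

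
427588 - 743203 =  - 315615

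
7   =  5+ 2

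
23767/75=316 + 67/75  =  316.89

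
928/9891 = 928/9891 = 0.09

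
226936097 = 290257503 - 63321406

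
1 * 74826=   74826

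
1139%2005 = 1139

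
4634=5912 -1278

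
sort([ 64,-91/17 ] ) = [ - 91/17 , 64]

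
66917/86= 778 + 9/86  =  778.10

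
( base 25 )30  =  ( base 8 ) 113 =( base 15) 50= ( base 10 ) 75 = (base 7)135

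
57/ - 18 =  - 4 + 5/6 = - 3.17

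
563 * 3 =1689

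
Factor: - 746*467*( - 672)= 2^6 * 3^1*7^1*373^1*467^1 = 234112704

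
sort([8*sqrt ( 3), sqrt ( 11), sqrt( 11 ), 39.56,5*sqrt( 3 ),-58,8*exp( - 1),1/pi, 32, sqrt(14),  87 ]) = [ - 58,  1/pi, 8*exp( - 1 ) , sqrt( 11 ) , sqrt( 11), sqrt( 14 ), 5*sqrt( 3 ),8 * sqrt( 3 ), 32,  39.56, 87 ]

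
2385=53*45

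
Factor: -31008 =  - 2^5*3^1*17^1*19^1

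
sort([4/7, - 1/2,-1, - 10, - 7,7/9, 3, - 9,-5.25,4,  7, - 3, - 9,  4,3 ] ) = [ - 10, - 9,  -  9, - 7,- 5.25,-3, - 1,-1/2, 4/7 , 7/9, 3, 3,4,4,7 ] 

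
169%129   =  40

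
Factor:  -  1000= - 2^3*5^3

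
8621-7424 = 1197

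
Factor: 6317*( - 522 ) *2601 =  - 8576729874 = -  2^1 * 3^4*17^2*29^1*6317^1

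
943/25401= 943/25401 = 0.04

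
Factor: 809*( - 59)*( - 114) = 5441334 = 2^1*3^1*19^1*59^1*809^1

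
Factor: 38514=2^1* 3^1* 7^2*131^1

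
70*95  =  6650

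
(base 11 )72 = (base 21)3G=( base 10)79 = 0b1001111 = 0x4f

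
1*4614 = 4614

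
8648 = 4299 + 4349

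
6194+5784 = 11978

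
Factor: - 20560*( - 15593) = 320592080 = 2^4*5^1*31^1*257^1*503^1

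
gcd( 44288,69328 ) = 16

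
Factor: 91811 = 91811^1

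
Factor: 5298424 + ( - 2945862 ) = 2^1*17^1*69193^1 = 2352562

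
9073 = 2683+6390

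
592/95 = 592/95  =  6.23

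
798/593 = 798/593 = 1.35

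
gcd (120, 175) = 5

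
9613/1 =9613=9613.00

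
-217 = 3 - 220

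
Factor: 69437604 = 2^2*3^1*37^1*43^1*3637^1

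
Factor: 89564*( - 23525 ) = -2^2*5^2*941^1*22391^1=- 2106993100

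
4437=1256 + 3181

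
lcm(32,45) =1440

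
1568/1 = 1568 = 1568.00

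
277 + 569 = 846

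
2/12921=2/12921 = 0.00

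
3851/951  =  4 + 47/951 = 4.05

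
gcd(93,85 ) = 1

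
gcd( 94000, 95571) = 1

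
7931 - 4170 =3761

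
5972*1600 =9555200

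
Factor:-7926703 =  - 67^1*193^1 * 613^1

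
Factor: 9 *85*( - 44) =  - 33660=- 2^2 * 3^2*5^1*11^1* 17^1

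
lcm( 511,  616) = 44968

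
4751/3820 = 1+931/3820 = 1.24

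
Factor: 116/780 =29/195 = 3^( - 1 )*5^( - 1)*13^( -1)*29^1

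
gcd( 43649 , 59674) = 1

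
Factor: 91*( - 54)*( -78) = 2^2  *  3^4*7^1*13^2=383292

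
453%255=198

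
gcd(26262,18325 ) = 1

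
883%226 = 205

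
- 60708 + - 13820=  - 74528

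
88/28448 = 11/3556 = 0.00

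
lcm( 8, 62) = 248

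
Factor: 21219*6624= 2^5 * 3^3*11^1* 23^1*643^1 = 140554656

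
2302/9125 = 2302/9125 = 0.25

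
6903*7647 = 52787241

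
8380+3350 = 11730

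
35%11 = 2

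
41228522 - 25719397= 15509125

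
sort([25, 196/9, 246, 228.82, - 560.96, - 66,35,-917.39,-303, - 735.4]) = [-917.39, - 735.4,-560.96,-303, - 66,196/9,25, 35,228.82,246] 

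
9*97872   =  880848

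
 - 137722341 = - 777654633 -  - 639932292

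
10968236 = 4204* 2609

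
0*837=0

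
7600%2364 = 508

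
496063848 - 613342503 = -117278655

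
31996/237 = 31996/237 = 135.00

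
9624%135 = 39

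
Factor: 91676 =2^2 * 13^1*41^1*43^1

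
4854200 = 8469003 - 3614803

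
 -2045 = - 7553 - - 5508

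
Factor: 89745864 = 2^3*3^1*13^1*313^1*919^1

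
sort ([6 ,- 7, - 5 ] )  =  [ - 7, - 5,6 ]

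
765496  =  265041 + 500455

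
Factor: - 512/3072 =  - 1/6 = - 2^( - 1)*3^(- 1) 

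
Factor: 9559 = 11^2 * 79^1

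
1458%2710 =1458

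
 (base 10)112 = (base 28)40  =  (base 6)304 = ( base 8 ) 160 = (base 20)5C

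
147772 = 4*36943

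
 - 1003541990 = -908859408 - 94682582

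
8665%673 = 589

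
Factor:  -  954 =-2^1 * 3^2*53^1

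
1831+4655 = 6486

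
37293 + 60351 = 97644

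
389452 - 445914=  - 56462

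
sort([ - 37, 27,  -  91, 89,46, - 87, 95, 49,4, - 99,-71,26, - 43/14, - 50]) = [ - 99, - 91, - 87, - 71, - 50, - 37  ,  -  43/14, 4,  26, 27,46,  49, 89,95]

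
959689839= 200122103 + 759567736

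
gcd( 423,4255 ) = 1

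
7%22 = 7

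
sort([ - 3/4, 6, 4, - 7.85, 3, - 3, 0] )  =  [-7.85,  -  3, - 3/4, 0,  3, 4,6]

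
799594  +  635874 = 1435468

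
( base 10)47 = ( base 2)101111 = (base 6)115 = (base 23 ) 21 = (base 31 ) 1G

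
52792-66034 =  - 13242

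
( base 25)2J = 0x45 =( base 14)4D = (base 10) 69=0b1000101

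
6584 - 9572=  - 2988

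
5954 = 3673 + 2281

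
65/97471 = 65/97471 =0.00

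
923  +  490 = 1413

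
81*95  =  7695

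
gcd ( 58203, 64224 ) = 2007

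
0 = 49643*0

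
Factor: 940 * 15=2^2*3^1 * 5^2 * 47^1 = 14100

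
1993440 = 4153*480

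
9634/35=9634/35 = 275.26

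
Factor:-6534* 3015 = -2^1*3^5*5^1*11^2*67^1 =-19700010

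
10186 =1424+8762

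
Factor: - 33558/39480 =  - 2^( - 2)*5^( - 1)*17^1  =  -17/20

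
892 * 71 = 63332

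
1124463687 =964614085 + 159849602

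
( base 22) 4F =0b1100111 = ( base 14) 75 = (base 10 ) 103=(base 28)3J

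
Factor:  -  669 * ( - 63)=42147= 3^3*7^1*223^1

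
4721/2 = 2360 + 1/2  =  2360.50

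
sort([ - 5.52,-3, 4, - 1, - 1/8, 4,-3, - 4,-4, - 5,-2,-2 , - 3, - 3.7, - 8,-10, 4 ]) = [ - 10,  -  8, - 5.52, -5,-4, - 4 , - 3.7,-3, - 3, - 3,-2,- 2, - 1, - 1/8,4, 4 , 4 ]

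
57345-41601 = 15744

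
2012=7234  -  5222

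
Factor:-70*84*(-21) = 123480 = 2^3*3^2*5^1*7^3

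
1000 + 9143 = 10143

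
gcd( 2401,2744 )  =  343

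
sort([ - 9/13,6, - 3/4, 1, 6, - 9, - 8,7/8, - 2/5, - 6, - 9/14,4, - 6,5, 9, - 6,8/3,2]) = [ -9, - 8, - 6,  -  6, - 6, - 3/4,-9/13,  -  9/14  , - 2/5,7/8,1,2, 8/3,4,  5 , 6,6,  9] 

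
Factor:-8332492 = -2^2*7^1 * 297589^1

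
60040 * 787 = 47251480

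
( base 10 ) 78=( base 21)3f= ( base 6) 210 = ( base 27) 2O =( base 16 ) 4e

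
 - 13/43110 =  -13/43110 = - 0.00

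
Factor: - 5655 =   -  3^1*5^1 * 13^1*29^1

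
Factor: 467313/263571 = 289/163 = 17^2 * 163^ ( - 1 )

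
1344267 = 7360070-6015803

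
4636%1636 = 1364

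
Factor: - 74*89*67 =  - 441262=- 2^1 * 37^1*67^1*89^1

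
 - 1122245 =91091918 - 92214163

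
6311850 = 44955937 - 38644087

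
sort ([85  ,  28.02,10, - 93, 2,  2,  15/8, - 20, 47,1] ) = [- 93, - 20,1, 15/8,2,2,10,28.02,47 , 85]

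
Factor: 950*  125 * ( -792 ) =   -  94050000 = - 2^4  *  3^2*5^5 * 11^1*19^1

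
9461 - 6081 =3380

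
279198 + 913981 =1193179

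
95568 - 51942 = 43626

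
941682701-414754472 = 526928229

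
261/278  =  261/278 = 0.94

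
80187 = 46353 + 33834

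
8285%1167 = 116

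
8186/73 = 112 + 10/73= 112.14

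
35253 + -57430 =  - 22177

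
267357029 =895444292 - 628087263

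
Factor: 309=3^1*  103^1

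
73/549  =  73/549 = 0.13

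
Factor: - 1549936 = - 2^4*73^1*1327^1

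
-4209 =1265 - 5474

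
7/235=7/235 = 0.03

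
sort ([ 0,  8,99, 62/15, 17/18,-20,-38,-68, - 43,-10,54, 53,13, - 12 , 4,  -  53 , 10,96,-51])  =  [-68, - 53,-51,-43, - 38 ,-20,-12, - 10,  0, 17/18, 4,  62/15, 8, 10, 13 , 53,54,96 , 99] 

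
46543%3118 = 2891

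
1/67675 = 1/67675   =  0.00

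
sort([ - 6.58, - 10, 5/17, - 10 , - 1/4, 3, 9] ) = [ - 10,-10,  -  6.58, - 1/4, 5/17 , 3 , 9 ] 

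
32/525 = 32/525=0.06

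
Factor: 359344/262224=3^(  -  3)*37^1 = 37/27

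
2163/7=309 = 309.00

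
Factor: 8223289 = 8223289^1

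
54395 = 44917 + 9478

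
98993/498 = 98993/498 = 198.78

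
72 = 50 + 22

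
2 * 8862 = 17724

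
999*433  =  432567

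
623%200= 23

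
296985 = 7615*39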